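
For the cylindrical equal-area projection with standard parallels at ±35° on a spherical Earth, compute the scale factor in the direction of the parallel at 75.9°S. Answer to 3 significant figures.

A cylindrical equal-area projection with standard parallel φ₀ has meridian scale h = cos φ / cos φ₀ and parallel scale k = cos φ₀ / cos φ (so areas are preserved, h·k = 1).
k = cos 35° / cos 75.9° = 0.8192/0.2436 = 3.362.

3.36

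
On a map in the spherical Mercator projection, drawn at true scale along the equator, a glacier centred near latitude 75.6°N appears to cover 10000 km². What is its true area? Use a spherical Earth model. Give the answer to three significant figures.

Mercator is conformal, so the point scale is isotropic: h = k = sec φ = 1/cos φ.
Areal scale = k² = sec²φ = 1/cos²(75.6°) = 1/0.2487² = 16.17.
True area = apparent / (areal scale) = 10000 / 16.17 ≈ 618 km².

618 km²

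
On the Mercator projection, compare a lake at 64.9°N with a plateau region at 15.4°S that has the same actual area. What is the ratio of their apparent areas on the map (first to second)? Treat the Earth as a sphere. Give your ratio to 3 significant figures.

Mercator is conformal with k = sec φ, so areal scale = k² = sec²φ.
At 64.9°: sec²(64.9°) = 1/0.4242² = 5.557.
At 15.4°: sec²(15.4°) = 1/0.9641² = 1.076.
Ratio = 5.557/1.076 = cos²(15.4°)/cos²(64.9°) ≈ 5.17.

5.17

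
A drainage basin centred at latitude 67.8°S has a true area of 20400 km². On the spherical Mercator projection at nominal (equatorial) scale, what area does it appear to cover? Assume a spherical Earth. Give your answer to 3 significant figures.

Mercator is conformal, so the point scale is isotropic: h = k = sec φ = 1/cos φ.
Areal scale = k² = sec²φ = 1/cos²(67.8°) = 1/0.3778² = 7.005.
Apparent area = 20400 × 7.005 ≈ 143000 km².

143000 km²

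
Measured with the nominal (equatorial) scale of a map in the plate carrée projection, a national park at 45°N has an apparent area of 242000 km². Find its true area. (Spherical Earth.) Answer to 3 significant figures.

In the plate carrée (x = Rλ, y = Rφ), meridians are true-scale (h = 1) and parallels are stretched by k = sec φ.
Areal scale = h·k = 1 × sec φ; at 45°, h = 1.000, k = 1.414, so h·k = 1.414.
True area = apparent / (areal scale) = 242000 / 1.414 ≈ 171000 km².

171000 km²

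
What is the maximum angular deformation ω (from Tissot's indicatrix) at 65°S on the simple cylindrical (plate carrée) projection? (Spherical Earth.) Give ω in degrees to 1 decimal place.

47.9°

Plate carrée maps x = Rλ, y = Rφ. The meridian scale is h = 1 and the parallel scale is k = 1/cos φ = sec φ.
At 65°: h = 1.000, k = 2.366; principal scales a = 2.366, b = 1.000.
sin(ω/2) = (a − b)/(a + b) = 1.366/3.366 = 0.4059, so ω = 2 arcsin(0.4059) ≈ 47.9°.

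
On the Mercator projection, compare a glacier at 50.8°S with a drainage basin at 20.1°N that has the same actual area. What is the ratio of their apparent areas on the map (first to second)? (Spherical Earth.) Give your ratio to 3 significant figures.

2.21

Mercator is conformal with k = sec φ, so areal scale = k² = sec²φ.
At 50.8°: sec²(50.8°) = 1/0.6320² = 2.503.
At 20.1°: sec²(20.1°) = 1/0.9391² = 1.134.
Ratio = 2.503/1.134 = cos²(20.1°)/cos²(50.8°) ≈ 2.21.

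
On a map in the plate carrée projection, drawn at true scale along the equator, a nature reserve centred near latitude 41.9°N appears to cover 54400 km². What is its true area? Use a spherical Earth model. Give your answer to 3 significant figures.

For the equirectangular projection with φ₀ = 0 (plate carrée), h = 1 along meridians and k = sec φ along parallels.
Areal scale = h·k = 1 × sec φ; at 41.9°, h = 1.000, k = 1.344, so h·k = 1.344.
True area = apparent / (areal scale) = 54400 / 1.344 ≈ 40500 km².

40500 km²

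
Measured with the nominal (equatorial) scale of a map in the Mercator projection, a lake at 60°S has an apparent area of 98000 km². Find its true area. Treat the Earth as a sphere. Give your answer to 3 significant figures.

24500 km²

For Mercator, h = k = sec φ (a conformal cylindrical projection has a single point scale, 1/cos φ).
Areal scale = k² = sec²φ = 1/cos²(60°) = 1/0.5000² = 4.000.
True area = apparent / (areal scale) = 98000 / 4.000 ≈ 24500 km².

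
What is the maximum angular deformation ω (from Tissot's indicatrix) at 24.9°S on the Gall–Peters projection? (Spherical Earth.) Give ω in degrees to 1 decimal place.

28.2°

Gall–Peters is a cylindrical equal-area projection with standard parallels at ±45°. Cylindrical equal-area (φ₀ = 45°): h = cos φ / cos 45° along meridians, k = cos 45° / cos φ along parallels; h·k = 1.
At 24.9°: h = 1.283, k = 0.7796; principal scales a = 1.283, b = 0.7796.
sin(ω/2) = (a − b)/(a + b) = 0.5032/2.062 = 0.2440, so ω = 2 arcsin(0.2440) ≈ 28.2°.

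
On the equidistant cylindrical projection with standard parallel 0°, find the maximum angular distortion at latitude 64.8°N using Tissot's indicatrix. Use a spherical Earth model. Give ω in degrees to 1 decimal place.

Plate carrée maps x = Rλ, y = Rφ. The meridian scale is h = 1 and the parallel scale is k = 1/cos φ = sec φ.
At 64.8°: h = 1.000, k = 2.349; principal scales a = 2.349, b = 1.000.
sin(ω/2) = (a − b)/(a + b) = 1.349/3.349 = 0.4027, so ω = 2 arcsin(0.4027) ≈ 47.5°.

47.5°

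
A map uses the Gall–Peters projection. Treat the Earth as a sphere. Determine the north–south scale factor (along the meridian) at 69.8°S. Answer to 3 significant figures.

0.488

The Gall–Peters projection is cylindrical equal-area with φ₀ = 45°. For cylindrical equal-area with standard parallel φ₀, h = cos φ / cos φ₀ and k = cos φ₀ / cos φ, so h·k = 1.
h = cos 69.8° / cos 45° = 0.3453/0.7071 = 0.4883.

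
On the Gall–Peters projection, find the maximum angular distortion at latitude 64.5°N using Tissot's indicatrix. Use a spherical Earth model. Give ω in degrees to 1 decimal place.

Gall–Peters is a cylindrical equal-area projection with standard parallels at ±45°. A cylindrical equal-area projection with standard parallel φ₀ has meridian scale h = cos φ / cos φ₀ and parallel scale k = cos φ₀ / cos φ (so areas are preserved, h·k = 1).
At 64.5°: h = 0.6088, k = 1.642; principal scales a = 1.642, b = 0.6088.
sin(ω/2) = (a − b)/(a + b) = 1.034/2.251 = 0.4591, so ω = 2 arcsin(0.4591) ≈ 54.7°.

54.7°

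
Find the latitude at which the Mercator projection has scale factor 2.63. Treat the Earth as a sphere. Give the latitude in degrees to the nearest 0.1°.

67.7°

Mercator scale is k = sec φ = 1/cos φ.
1/cos φ = 2.63  ⇒  cos φ = 0.3802  ⇒  φ = arccos(0.3802) ≈ 67.7°.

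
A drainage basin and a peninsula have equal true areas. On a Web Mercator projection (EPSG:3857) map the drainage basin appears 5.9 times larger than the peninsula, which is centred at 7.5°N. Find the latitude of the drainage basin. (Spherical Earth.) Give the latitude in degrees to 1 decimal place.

On Mercator, (apparent₁)/(apparent₂) = sec²φ₁ / sec²φ₂ when true areas are equal.
cos²φ₂ / cos²φ₁ = 5.9  ⇒  cos φ₁ = cos 7.5° / √5.9 = 0.9914/2.429 = 0.4082.
φ₁ = arccos(0.4082) ≈ 65.9°.

65.9°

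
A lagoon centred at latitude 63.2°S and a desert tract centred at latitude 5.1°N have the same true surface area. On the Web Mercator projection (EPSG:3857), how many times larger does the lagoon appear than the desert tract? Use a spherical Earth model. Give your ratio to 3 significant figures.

Mercator areal scale is sec²φ.
At 63.2°: sec²(63.2°) = 1/0.4509² = 4.919.
At 5.1°: sec²(5.1°) = 1/0.9960² = 1.008.
Ratio = 4.919/1.008 = cos²(5.1°)/cos²(63.2°) ≈ 4.88.

4.88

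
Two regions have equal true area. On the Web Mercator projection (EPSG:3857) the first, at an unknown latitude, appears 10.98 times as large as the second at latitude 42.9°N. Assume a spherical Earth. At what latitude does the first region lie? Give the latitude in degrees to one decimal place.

77.2°

On Mercator, (apparent₁)/(apparent₂) = sec²φ₁ / sec²φ₂ when true areas are equal.
cos²φ₂ / cos²φ₁ = 10.98  ⇒  cos φ₁ = cos 42.9° / √10.98 = 0.7325/3.314 = 0.2211.
φ₁ = arccos(0.2211) ≈ 77.2°.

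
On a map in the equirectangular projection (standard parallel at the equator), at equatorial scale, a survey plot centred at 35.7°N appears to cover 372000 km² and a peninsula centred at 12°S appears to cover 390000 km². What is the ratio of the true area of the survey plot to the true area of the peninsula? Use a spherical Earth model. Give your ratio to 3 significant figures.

0.792

Plate carrée has h = 1 and k = sec φ, giving areal scale sec φ; true area = (apparent area) · cos φ.
True area of survey plot: 372000 × cos(35.7°) = 372000 × 0.8121 = 302100 km².
True area of peninsula: 390000 × cos(12°) = 390000 × 0.9781 = 381500 km².
Ratio = 302100 / 381500 ≈ 0.792.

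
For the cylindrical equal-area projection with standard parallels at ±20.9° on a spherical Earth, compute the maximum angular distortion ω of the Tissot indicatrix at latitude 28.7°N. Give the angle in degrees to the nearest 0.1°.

A cylindrical equal-area projection with standard parallel φ₀ has meridian scale h = cos φ / cos φ₀ and parallel scale k = cos φ₀ / cos φ (so areas are preserved, h·k = 1).
At 28.7°: h = 0.9389, k = 1.065; principal scales a = 1.065, b = 0.9389.
sin(ω/2) = (a − b)/(a + b) = 0.1261/2.004 = 0.06294, so ω = 2 arcsin(0.06294) ≈ 7.2°.

7.2°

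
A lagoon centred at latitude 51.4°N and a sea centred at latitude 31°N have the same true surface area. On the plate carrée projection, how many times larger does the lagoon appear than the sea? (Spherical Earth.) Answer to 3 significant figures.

1.37

Plate carrée maps x = Rλ, y = Rφ. The meridian scale is h = 1 and the parallel scale is k = 1/cos φ = sec φ.
Areal scale at 51.4°: h·k = 1.000 × 1.603 = 1.603.
Areal scale at 31°: h·k = 1.000 × 1.167 = 1.167.
Ratio = 1.603/1.167 ≈ 1.37.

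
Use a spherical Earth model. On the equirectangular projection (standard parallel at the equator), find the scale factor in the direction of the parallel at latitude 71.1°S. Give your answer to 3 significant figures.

3.09

Plate carrée maps x = Rλ, y = Rφ. The meridian scale is h = 1 and the parallel scale is k = 1/cos φ = sec φ.
k = 1/cos 71.1° = 1/0.3239 = 3.087.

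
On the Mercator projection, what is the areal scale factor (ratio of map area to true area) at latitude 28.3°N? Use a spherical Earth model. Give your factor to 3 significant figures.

The Mercator projection is conformal; its linear scale factor is the same in every direction and equals sec φ = 1/cos φ.
Areal scale = k² = sec²φ = 1/cos²(28.3°) = 1/0.8805² = 1.290.

1.29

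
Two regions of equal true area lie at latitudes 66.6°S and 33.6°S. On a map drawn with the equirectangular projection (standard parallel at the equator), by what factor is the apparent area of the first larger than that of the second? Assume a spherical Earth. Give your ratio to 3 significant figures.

For the equirectangular projection with φ₀ = 0 (plate carrée), h = 1 along meridians and k = sec φ along parallels.
Areal scale at 66.6°: h·k = 1.000 × 2.518 = 2.518.
Areal scale at 33.6°: h·k = 1.000 × 1.201 = 1.201.
Ratio = 2.518/1.201 ≈ 2.10.

2.10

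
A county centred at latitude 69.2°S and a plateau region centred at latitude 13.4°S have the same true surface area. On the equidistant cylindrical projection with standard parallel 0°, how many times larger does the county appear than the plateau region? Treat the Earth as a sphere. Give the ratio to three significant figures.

2.74

Plate carrée maps x = Rλ, y = Rφ. The meridian scale is h = 1 and the parallel scale is k = 1/cos φ = sec φ.
Areal scale at 69.2°: h·k = 1.000 × 2.816 = 2.816.
Areal scale at 13.4°: h·k = 1.000 × 1.028 = 1.028.
Ratio = 2.816/1.028 ≈ 2.74.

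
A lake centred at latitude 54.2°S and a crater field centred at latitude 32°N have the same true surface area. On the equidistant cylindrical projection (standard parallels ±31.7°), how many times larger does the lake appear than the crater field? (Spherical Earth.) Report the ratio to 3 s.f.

1.45

With standard parallel φ₀ = 31.7°, the equirectangular projection gives x = Rλ cos φ₀, y = Rφ, so h = 1 and k = cos 31.7° / cos φ.
Areal scale at 54.2°: h·k = 1.000 × 1.454 = 1.454.
Areal scale at 32°: h·k = 1.000 × 1.003 = 1.003.
Ratio = 1.454/1.003 ≈ 1.45.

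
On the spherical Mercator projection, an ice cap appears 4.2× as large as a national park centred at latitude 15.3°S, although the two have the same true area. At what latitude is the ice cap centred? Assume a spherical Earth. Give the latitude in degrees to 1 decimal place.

On Mercator, (apparent₁)/(apparent₂) = sec²φ₁ / sec²φ₂ when true areas are equal.
cos²φ₂ / cos²φ₁ = 4.2  ⇒  cos φ₁ = cos 15.3° / √4.2 = 0.9646/2.049 = 0.4707.
φ₁ = arccos(0.4707) ≈ 61.9°.

61.9°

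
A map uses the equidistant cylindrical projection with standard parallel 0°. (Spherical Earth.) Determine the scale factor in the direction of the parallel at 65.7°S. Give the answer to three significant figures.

2.43

Plate carrée maps x = Rλ, y = Rφ. The meridian scale is h = 1 and the parallel scale is k = 1/cos φ = sec φ.
k = 1/cos 65.7° = 1/0.4115 = 2.430.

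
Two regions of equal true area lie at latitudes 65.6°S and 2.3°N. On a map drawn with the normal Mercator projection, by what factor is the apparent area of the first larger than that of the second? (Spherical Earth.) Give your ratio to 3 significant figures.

On Mercator, area is exaggerated by sec²φ = 1/cos²φ.
At 65.6°: sec²(65.6°) = 1/0.4131² = 5.860.
At 2.3°: sec²(2.3°) = 1/0.9992² = 1.002.
Ratio = 5.860/1.002 = cos²(2.3°)/cos²(65.6°) ≈ 5.85.

5.85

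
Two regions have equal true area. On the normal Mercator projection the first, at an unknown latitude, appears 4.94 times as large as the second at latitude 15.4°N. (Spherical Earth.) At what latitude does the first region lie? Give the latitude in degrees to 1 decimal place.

64.3°

For equal true areas on Mercator, apparent areas scale as sec²φ, so the ratio is cos²φ₂ / cos²φ₁.
cos²φ₂ / cos²φ₁ = 4.94  ⇒  cos φ₁ = cos 15.4° / √4.94 = 0.9641/2.223 = 0.4338.
φ₁ = arccos(0.4338) ≈ 64.3°.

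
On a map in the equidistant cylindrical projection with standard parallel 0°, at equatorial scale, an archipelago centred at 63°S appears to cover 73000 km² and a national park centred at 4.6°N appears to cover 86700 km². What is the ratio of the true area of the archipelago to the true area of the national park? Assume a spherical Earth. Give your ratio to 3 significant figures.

0.383

Plate carrée has h = 1 and k = sec φ, giving areal scale sec φ; true area = (apparent area) · cos φ.
True area of archipelago: 73000 × cos(63°) = 73000 × 0.4540 = 33140 km².
True area of national park: 86700 × cos(4.6°) = 86700 × 0.9968 = 86420 km².
Ratio = 33140 / 86420 ≈ 0.383.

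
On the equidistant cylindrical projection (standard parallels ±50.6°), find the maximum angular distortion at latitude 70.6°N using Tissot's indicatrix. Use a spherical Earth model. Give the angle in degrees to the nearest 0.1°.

36.5°

The equidistant cylindrical projection with φ₀ = 50.6° has h = 1 (meridians true) and k = cos φ₀ / cos φ along parallels.
At 70.6°: h = 1.000, k = 1.911; principal scales a = 1.911, b = 1.000.
sin(ω/2) = (a − b)/(a + b) = 0.9109/2.911 = 0.3129, so ω = 2 arcsin(0.3129) ≈ 36.5°.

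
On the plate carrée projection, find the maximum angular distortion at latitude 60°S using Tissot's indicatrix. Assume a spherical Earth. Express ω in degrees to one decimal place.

38.9°

Plate carrée maps x = Rλ, y = Rφ. The meridian scale is h = 1 and the parallel scale is k = 1/cos φ = sec φ.
At 60°: h = 1.000, k = 2.000; principal scales a = 2.000, b = 1.000.
sin(ω/2) = (a − b)/(a + b) = 1.0000/3.000 = 0.3333, so ω = 2 arcsin(0.3333) ≈ 38.9°.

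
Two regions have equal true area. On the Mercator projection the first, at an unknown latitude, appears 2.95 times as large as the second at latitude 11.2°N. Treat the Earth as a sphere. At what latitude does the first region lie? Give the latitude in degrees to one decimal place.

55.2°

For equal true areas on Mercator, apparent areas scale as sec²φ, so the ratio is cos²φ₂ / cos²φ₁.
cos²φ₂ / cos²φ₁ = 2.95  ⇒  cos φ₁ = cos 11.2° / √2.95 = 0.9810/1.718 = 0.5711.
φ₁ = arccos(0.5711) ≈ 55.2°.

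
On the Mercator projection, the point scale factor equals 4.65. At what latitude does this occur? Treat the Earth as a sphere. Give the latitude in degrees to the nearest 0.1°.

Mercator scale is k = sec φ = 1/cos φ.
1/cos φ = 4.65  ⇒  cos φ = 0.2151  ⇒  φ = arccos(0.2151) ≈ 77.6°.

77.6°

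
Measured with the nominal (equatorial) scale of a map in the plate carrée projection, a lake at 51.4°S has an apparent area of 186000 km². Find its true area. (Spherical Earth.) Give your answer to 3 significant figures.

For the equirectangular projection with φ₀ = 0 (plate carrée), h = 1 along meridians and k = sec φ along parallels.
Areal scale = h·k = 1 × sec φ; at 51.4°, h = 1.000, k = 1.603, so h·k = 1.603.
True area = apparent / (areal scale) = 186000 / 1.603 ≈ 116000 km².

116000 km²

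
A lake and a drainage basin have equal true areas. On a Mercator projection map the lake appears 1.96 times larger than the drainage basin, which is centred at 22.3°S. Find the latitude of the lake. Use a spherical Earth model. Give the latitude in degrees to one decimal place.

48.6°

On Mercator, (apparent₁)/(apparent₂) = sec²φ₁ / sec²φ₂ when true areas are equal.
cos²φ₂ / cos²φ₁ = 1.96  ⇒  cos φ₁ = cos 22.3° / √1.96 = 0.9252/1.400 = 0.6609.
φ₁ = arccos(0.6609) ≈ 48.6°.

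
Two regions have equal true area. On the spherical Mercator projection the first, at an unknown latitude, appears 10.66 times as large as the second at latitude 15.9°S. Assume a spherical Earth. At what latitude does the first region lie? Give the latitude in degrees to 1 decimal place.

Mercator areal scale is sec²φ, so apparent-area ratio = sec²φ₁ / sec²φ₂ = cos²φ₂ / cos²φ₁.
cos²φ₂ / cos²φ₁ = 10.66  ⇒  cos φ₁ = cos 15.9° / √10.66 = 0.9617/3.265 = 0.2946.
φ₁ = arccos(0.2946) ≈ 72.9°.

72.9°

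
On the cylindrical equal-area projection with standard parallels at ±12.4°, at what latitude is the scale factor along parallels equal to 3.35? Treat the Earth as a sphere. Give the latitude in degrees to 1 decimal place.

73.0°

A cylindrical equal-area projection with standard parallel φ₀ has meridian scale h = cos φ / cos φ₀ and parallel scale k = cos φ₀ / cos φ (so areas are preserved, h·k = 1).
k = cos φ₀ / cos φ = 3.35  ⇒  cos φ = cos 12.4° / 3.35 = 0.2915.
φ = arccos(0.2915) ≈ 73.0°.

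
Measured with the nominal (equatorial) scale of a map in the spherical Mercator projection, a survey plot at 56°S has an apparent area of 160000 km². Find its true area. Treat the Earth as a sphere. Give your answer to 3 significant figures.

Mercator is conformal, so the point scale is isotropic: h = k = sec φ = 1/cos φ.
Areal scale = k² = sec²φ = 1/cos²(56°) = 1/0.5592² = 3.198.
True area = apparent / (areal scale) = 160000 / 3.198 ≈ 50000 km².

50000 km²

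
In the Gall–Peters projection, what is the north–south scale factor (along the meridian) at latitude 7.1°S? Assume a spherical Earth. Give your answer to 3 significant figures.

1.40

Gall–Peters is a cylindrical equal-area projection with standard parallels at ±45°. Cylindrical equal-area (φ₀ = 45°): h = cos φ / cos 45° along meridians, k = cos 45° / cos φ along parallels; h·k = 1.
h = cos 7.1° / cos 45° = 0.9923/0.7071 = 1.403.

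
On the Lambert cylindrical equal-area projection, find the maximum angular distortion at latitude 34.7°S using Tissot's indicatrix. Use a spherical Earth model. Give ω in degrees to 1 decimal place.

The Lambert cylindrical equal-area projection is the cylindrical equal-area projection with its standard parallel at the equator (φ₀ = 0). Cylindrical equal-area (φ₀ = 0°): h = cos φ / cos 0° along meridians, k = cos 0° / cos φ along parallels; h·k = 1.
At 34.7°: h = 0.8221, k = 1.216; principal scales a = 1.216, b = 0.8221.
sin(ω/2) = (a − b)/(a + b) = 0.3942/2.038 = 0.1934, so ω = 2 arcsin(0.1934) ≈ 22.3°.

22.3°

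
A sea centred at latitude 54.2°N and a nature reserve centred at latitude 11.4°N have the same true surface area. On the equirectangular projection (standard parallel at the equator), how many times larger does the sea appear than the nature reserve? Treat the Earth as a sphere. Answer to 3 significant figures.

1.68

For the equirectangular projection with φ₀ = 0 (plate carrée), h = 1 along meridians and k = sec φ along parallels.
Areal scale at 54.2°: h·k = 1.000 × 1.710 = 1.710.
Areal scale at 11.4°: h·k = 1.000 × 1.020 = 1.020.
Ratio = 1.710/1.020 ≈ 1.68.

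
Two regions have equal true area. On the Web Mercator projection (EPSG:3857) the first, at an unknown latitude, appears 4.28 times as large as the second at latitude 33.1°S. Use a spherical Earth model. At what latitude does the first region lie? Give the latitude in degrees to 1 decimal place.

66.1°

On Mercator, (apparent₁)/(apparent₂) = sec²φ₁ / sec²φ₂ when true areas are equal.
cos²φ₂ / cos²φ₁ = 4.28  ⇒  cos φ₁ = cos 33.1° / √4.28 = 0.8377/2.069 = 0.4049.
φ₁ = arccos(0.4049) ≈ 66.1°.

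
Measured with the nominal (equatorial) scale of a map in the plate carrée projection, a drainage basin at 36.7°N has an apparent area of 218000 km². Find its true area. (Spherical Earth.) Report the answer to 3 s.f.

175000 km²

For the equirectangular projection with φ₀ = 0 (plate carrée), h = 1 along meridians and k = sec φ along parallels.
Areal scale = h·k = 1 × sec φ; at 36.7°, h = 1.000, k = 1.247, so h·k = 1.247.
True area = apparent / (areal scale) = 218000 / 1.247 ≈ 175000 km².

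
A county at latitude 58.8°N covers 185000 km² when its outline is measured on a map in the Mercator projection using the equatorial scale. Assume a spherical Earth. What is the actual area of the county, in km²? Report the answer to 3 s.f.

Mercator is conformal, so the point scale is isotropic: h = k = sec φ = 1/cos φ.
Areal scale = k² = sec²φ = 1/cos²(58.8°) = 1/0.5180² = 3.726.
True area = apparent / (areal scale) = 185000 / 3.726 ≈ 49600 km².

49600 km²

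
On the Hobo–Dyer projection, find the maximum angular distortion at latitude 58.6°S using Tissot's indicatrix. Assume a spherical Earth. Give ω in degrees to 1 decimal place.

46.8°

Hobo–Dyer is a cylindrical equal-area projection with standard parallels at ±37.5°. For cylindrical equal-area with standard parallel φ₀, h = cos φ / cos φ₀ and k = cos φ₀ / cos φ, so h·k = 1.
At 58.6°: h = 0.6567, k = 1.523; principal scales a = 1.523, b = 0.6567.
sin(ω/2) = (a − b)/(a + b) = 0.8660/2.179 = 0.3974, so ω = 2 arcsin(0.3974) ≈ 46.8°.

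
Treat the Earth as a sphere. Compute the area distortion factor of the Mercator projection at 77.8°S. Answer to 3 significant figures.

The Mercator projection is conformal; its linear scale factor is the same in every direction and equals sec φ = 1/cos φ.
Areal scale = k² = sec²φ = 1/cos²(77.8°) = 1/0.2113² = 22.39.

22.4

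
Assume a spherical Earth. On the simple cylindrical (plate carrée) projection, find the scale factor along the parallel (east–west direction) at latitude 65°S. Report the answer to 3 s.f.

In the plate carrée (x = Rλ, y = Rφ), meridians are true-scale (h = 1) and parallels are stretched by k = sec φ.
k = 1/cos 65° = 1/0.4226 = 2.366.

2.37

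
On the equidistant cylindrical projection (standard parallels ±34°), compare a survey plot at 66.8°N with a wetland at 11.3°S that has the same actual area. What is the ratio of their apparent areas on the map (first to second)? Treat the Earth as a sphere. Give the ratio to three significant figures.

2.49

The equidistant cylindrical projection with φ₀ = 34° has h = 1 (meridians true) and k = cos φ₀ / cos φ along parallels.
Areal scale at 66.8°: h·k = 1.000 × 2.104 = 2.104.
Areal scale at 11.3°: h·k = 1.000 × 0.8454 = 0.8454.
Ratio = 2.104/0.8454 ≈ 2.49.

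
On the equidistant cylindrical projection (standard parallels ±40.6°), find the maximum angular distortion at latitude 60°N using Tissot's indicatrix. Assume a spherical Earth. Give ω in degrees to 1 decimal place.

23.8°

With standard parallel φ₀ = 40.6°, the equirectangular projection gives x = Rλ cos φ₀, y = Rφ, so h = 1 and k = cos 40.6° / cos φ.
At 60°: h = 1.000, k = 1.519; principal scales a = 1.519, b = 1.000.
sin(ω/2) = (a − b)/(a + b) = 0.5185/2.519 = 0.2059, so ω = 2 arcsin(0.2059) ≈ 23.8°.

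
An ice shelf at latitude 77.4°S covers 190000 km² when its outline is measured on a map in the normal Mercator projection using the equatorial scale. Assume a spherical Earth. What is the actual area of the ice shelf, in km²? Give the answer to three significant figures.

The Mercator projection is conformal; its linear scale factor is the same in every direction and equals sec φ = 1/cos φ.
Areal scale = k² = sec²φ = 1/cos²(77.4°) = 1/0.2181² = 21.01.
True area = apparent / (areal scale) = 190000 / 21.01 ≈ 9040 km².

9040 km²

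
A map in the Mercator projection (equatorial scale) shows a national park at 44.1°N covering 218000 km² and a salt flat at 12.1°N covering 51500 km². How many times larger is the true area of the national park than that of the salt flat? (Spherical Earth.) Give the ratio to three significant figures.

On Mercator the areal scale is sec²φ, so true area = apparent × cos²φ.
True area of national park: 218000 × cos²(44.1°) = 218000 × 0.5157 = 112400 km².
True area of salt flat: 51500 × cos²(12.1°) = 51500 × 0.9561 = 49240 km².
Ratio = 112400 / 49240 ≈ 2.28.

2.28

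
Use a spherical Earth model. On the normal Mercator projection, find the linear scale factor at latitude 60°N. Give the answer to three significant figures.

2.00

For Mercator, h = k = sec φ (a conformal cylindrical projection has a single point scale, 1/cos φ).
k = 1/cos 60° = 1/0.5000 = 2.000.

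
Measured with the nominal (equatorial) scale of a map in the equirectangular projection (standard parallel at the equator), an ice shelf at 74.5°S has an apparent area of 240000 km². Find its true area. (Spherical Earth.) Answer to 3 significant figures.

64100 km²

In the plate carrée (x = Rλ, y = Rφ), meridians are true-scale (h = 1) and parallels are stretched by k = sec φ.
Areal scale = h·k = 1 × sec φ; at 74.5°, h = 1.000, k = 3.742, so h·k = 3.742.
True area = apparent / (areal scale) = 240000 / 3.742 ≈ 64100 km².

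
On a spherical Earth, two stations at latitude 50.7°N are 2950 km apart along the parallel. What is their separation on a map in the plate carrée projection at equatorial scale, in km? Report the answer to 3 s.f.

In the plate carrée (x = Rλ, y = Rφ), meridians are true-scale (h = 1) and parallels are stretched by k = sec φ.
Along the parallel, k = sec 50.7° = 1/0.6334 = 1.579.
Map distance = 2950 × 1.579 ≈ 4660 km.

4660 km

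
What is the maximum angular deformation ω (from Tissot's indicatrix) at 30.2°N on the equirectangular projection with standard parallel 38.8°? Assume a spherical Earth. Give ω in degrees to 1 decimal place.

5.9°

In the equirectangular projection with standard parallel φ₀ = 38.8° (x = Rλ cos φ₀, y = Rφ), meridians are true-scale (h = 1) and the parallel scale is k = cos φ₀ / cos φ.
At 30.2°: h = 1.000, k = 0.9017; principal scales a = 1.000, b = 0.9017.
sin(ω/2) = (a − b)/(a + b) = 0.09828/1.902 = 0.05168, so ω = 2 arcsin(0.05168) ≈ 5.9°.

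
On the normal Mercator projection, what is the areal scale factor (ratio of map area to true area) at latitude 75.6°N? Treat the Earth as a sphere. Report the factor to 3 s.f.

16.2

Mercator is conformal, so the point scale is isotropic: h = k = sec φ = 1/cos φ.
Areal scale = k² = sec²φ = 1/cos²(75.6°) = 1/0.2487² = 16.17.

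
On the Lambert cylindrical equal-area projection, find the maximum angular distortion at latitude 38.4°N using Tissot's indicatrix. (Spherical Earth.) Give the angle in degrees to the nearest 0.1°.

The Lambert cylindrical equal-area projection is the cylindrical equal-area projection with its standard parallel at the equator (φ₀ = 0). Cylindrical equal-area (φ₀ = 0°): h = cos φ / cos 0° along meridians, k = cos 0° / cos φ along parallels; h·k = 1.
At 38.4°: h = 0.7837, k = 1.276; principal scales a = 1.276, b = 0.7837.
sin(ω/2) = (a − b)/(a + b) = 0.4923/2.060 = 0.2390, so ω = 2 arcsin(0.2390) ≈ 27.7°.

27.7°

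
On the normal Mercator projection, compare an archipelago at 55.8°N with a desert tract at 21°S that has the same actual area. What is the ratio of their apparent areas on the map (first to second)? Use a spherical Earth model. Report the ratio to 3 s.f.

2.76

On Mercator, area is exaggerated by sec²φ = 1/cos²φ.
At 55.8°: sec²(55.8°) = 1/0.5621² = 3.165.
At 21°: sec²(21°) = 1/0.9336² = 1.147.
Ratio = 3.165/1.147 = cos²(21°)/cos²(55.8°) ≈ 2.76.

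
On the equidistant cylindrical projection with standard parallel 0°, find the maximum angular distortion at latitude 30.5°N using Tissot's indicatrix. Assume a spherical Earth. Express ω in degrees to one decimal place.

8.5°

For the equirectangular projection with φ₀ = 0 (plate carrée), h = 1 along meridians and k = sec φ along parallels.
At 30.5°: h = 1.000, k = 1.161; principal scales a = 1.161, b = 1.000.
sin(ω/2) = (a − b)/(a + b) = 0.1606/2.161 = 0.07433, so ω = 2 arcsin(0.07433) ≈ 8.5°.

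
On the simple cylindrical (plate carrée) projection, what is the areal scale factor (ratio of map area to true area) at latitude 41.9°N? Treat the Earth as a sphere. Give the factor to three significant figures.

1.34

In the plate carrée (x = Rλ, y = Rφ), meridians are true-scale (h = 1) and parallels are stretched by k = sec φ.
Areal scale = h·k = 1 × sec φ; at 41.9°, h = 1.000, k = 1.344, so h·k = 1.344.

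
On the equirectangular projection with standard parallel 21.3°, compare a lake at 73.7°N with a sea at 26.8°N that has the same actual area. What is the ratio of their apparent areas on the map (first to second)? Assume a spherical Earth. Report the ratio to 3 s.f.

3.18

In the equirectangular projection with standard parallel φ₀ = 21.3° (x = Rλ cos φ₀, y = Rφ), meridians are true-scale (h = 1) and the parallel scale is k = cos φ₀ / cos φ.
Areal scale at 73.7°: h·k = 1.000 × 3.320 = 3.320.
Areal scale at 26.8°: h·k = 1.000 × 1.044 = 1.044.
Ratio = 3.320/1.044 ≈ 3.18.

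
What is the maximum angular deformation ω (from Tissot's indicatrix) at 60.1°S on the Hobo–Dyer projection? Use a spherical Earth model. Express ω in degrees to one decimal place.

The Hobo–Dyer projection is cylindrical equal-area with φ₀ = 37.5°. A cylindrical equal-area projection with standard parallel φ₀ has meridian scale h = cos φ / cos φ₀ and parallel scale k = cos φ₀ / cos φ (so areas are preserved, h·k = 1).
At 60.1°: h = 0.6283, k = 1.592; principal scales a = 1.592, b = 0.6283.
sin(ω/2) = (a − b)/(a + b) = 0.9632/2.220 = 0.4339, so ω = 2 arcsin(0.4339) ≈ 51.4°.

51.4°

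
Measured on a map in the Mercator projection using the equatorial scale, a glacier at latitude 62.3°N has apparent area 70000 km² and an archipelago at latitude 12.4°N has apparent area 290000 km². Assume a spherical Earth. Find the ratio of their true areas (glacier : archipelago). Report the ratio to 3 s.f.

0.0547

Since Mercator area scale is 1/cos²φ, the true area equals the apparent area multiplied by cos²φ.
True area of glacier: 70000 × cos²(62.3°) = 70000 × 0.2161 = 15130 km².
True area of archipelago: 290000 × cos²(12.4°) = 290000 × 0.9539 = 276600 km².
Ratio = 15130 / 276600 ≈ 0.0547.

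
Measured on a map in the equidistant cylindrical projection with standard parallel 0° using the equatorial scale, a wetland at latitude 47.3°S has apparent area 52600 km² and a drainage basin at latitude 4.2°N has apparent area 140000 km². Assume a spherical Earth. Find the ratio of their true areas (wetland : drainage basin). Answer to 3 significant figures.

0.255

Plate carrée has h = 1 and k = sec φ, giving areal scale sec φ; true area = (apparent area) · cos φ.
True area of wetland: 52600 × cos(47.3°) = 52600 × 0.6782 = 35670 km².
True area of drainage basin: 140000 × cos(4.2°) = 140000 × 0.9973 = 139600 km².
Ratio = 35670 / 139600 ≈ 0.255.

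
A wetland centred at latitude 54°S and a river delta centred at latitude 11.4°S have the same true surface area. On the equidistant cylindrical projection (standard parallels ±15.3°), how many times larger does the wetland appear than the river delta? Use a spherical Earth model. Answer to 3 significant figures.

1.67

With standard parallel φ₀ = 15.3°, the equirectangular projection gives x = Rλ cos φ₀, y = Rφ, so h = 1 and k = cos 15.3° / cos φ.
Areal scale at 54°: h·k = 1.000 × 1.641 = 1.641.
Areal scale at 11.4°: h·k = 1.000 × 0.9840 = 0.9840.
Ratio = 1.641/0.9840 ≈ 1.67.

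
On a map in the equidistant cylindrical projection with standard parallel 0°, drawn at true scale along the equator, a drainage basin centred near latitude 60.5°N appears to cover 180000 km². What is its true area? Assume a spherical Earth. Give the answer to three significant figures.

In the plate carrée (x = Rλ, y = Rφ), meridians are true-scale (h = 1) and parallels are stretched by k = sec φ.
Areal scale = h·k = 1 × sec φ; at 60.5°, h = 1.000, k = 2.031, so h·k = 2.031.
True area = apparent / (areal scale) = 180000 / 2.031 ≈ 88600 km².

88600 km²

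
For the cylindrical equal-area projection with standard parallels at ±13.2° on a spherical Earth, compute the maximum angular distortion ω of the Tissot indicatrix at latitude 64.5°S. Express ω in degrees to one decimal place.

Cylindrical equal-area (φ₀ = 13.2°): h = cos φ / cos 13.2° along meridians, k = cos 13.2° / cos φ along parallels; h·k = 1.
At 64.5°: h = 0.4422, k = 2.261; principal scales a = 2.261, b = 0.4422.
sin(ω/2) = (a − b)/(a + b) = 1.819/2.704 = 0.6729, so ω = 2 arcsin(0.6729) ≈ 84.6°.

84.6°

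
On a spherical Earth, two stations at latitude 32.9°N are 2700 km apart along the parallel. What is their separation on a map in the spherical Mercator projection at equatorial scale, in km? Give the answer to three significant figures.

For Mercator, h = k = sec φ (a conformal cylindrical projection has a single point scale, 1/cos φ).
Along the parallel, k = sec 32.9° = 1/0.8396 = 1.191.
Map distance = 2700 × 1.191 ≈ 3220 km.

3220 km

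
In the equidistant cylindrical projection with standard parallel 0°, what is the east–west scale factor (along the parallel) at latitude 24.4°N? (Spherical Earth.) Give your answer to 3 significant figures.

For the equirectangular projection with φ₀ = 0 (plate carrée), h = 1 along meridians and k = sec φ along parallels.
k = 1/cos 24.4° = 1/0.9107 = 1.098.

1.10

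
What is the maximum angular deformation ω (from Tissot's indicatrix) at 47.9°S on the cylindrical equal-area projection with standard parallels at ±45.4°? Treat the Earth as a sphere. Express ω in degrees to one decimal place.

5.3°

Cylindrical equal-area (φ₀ = 45.4°): h = cos φ / cos 45.4° along meridians, k = cos 45.4° / cos φ along parallels; h·k = 1.
At 47.9°: h = 0.9548, k = 1.047; principal scales a = 1.047, b = 0.9548.
sin(ω/2) = (a − b)/(a + b) = 0.09251/2.002 = 0.04620, so ω = 2 arcsin(0.04620) ≈ 5.3°.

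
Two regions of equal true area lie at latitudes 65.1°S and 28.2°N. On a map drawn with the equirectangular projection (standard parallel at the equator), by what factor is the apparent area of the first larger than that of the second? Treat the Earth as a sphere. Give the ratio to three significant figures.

For the equirectangular projection with φ₀ = 0 (plate carrée), h = 1 along meridians and k = sec φ along parallels.
Areal scale at 65.1°: h·k = 1.000 × 2.375 = 2.375.
Areal scale at 28.2°: h·k = 1.000 × 1.135 = 1.135.
Ratio = 2.375/1.135 ≈ 2.09.

2.09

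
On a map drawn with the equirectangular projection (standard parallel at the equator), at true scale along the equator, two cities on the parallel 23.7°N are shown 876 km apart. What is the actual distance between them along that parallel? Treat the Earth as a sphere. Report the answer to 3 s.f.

802 km

Plate carrée maps x = Rλ, y = Rφ. The meridian scale is h = 1 and the parallel scale is k = 1/cos φ = sec φ.
Along the parallel at 23.7°, map distances are exaggerated by k = sec 23.7° = 1.092.
True distance = 876 / 1.092 = 876 × cos 23.7° ≈ 802 km.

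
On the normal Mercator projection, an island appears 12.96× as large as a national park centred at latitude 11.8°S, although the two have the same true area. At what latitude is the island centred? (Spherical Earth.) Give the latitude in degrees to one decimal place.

74.2°

For equal true areas on Mercator, apparent areas scale as sec²φ, so the ratio is cos²φ₂ / cos²φ₁.
cos²φ₂ / cos²φ₁ = 12.96  ⇒  cos φ₁ = cos 11.8° / √12.96 = 0.9789/3.600 = 0.2719.
φ₁ = arccos(0.2719) ≈ 74.2°.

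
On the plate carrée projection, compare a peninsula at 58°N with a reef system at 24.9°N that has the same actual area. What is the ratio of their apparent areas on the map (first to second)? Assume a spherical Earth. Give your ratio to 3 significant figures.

In the plate carrée (x = Rλ, y = Rφ), meridians are true-scale (h = 1) and parallels are stretched by k = sec φ.
Areal scale at 58°: h·k = 1.000 × 1.887 = 1.887.
Areal scale at 24.9°: h·k = 1.000 × 1.102 = 1.102.
Ratio = 1.887/1.102 ≈ 1.71.

1.71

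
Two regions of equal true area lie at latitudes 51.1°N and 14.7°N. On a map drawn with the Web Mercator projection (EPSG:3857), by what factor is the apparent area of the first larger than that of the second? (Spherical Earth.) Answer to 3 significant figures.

2.37

On Mercator, area is exaggerated by sec²φ = 1/cos²φ.
At 51.1°: sec²(51.1°) = 1/0.6280² = 2.536.
At 14.7°: sec²(14.7°) = 1/0.9673² = 1.069.
Ratio = 2.536/1.069 = cos²(14.7°)/cos²(51.1°) ≈ 2.37.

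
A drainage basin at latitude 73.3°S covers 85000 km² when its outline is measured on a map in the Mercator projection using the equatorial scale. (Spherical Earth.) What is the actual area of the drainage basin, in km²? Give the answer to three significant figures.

The Mercator projection is conformal; its linear scale factor is the same in every direction and equals sec φ = 1/cos φ.
Areal scale = k² = sec²φ = 1/cos²(73.3°) = 1/0.2874² = 12.11.
True area = apparent / (areal scale) = 85000 / 12.11 ≈ 7020 km².

7020 km²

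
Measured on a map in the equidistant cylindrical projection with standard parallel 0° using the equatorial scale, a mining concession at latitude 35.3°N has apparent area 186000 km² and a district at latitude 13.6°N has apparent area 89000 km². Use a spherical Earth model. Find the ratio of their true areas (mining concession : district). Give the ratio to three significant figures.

Plate carrée has h = 1 and k = sec φ, giving areal scale sec φ; true area = (apparent area) · cos φ.
True area of mining concession: 186000 × cos(35.3°) = 186000 × 0.8161 = 151800 km².
True area of district: 89000 × cos(13.6°) = 89000 × 0.9720 = 86500 km².
Ratio = 151800 / 86500 ≈ 1.75.

1.75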